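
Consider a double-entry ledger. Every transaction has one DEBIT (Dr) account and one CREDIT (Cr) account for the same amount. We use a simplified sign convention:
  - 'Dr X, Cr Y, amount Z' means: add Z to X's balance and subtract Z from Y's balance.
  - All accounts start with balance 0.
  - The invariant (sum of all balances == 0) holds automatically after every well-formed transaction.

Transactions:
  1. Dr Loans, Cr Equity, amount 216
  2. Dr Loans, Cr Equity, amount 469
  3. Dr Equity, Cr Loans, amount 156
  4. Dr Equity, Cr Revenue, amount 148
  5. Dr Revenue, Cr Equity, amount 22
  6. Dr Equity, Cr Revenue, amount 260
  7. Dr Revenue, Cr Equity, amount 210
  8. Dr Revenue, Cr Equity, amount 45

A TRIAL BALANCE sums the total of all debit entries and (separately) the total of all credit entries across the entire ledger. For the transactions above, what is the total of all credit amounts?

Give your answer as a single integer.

Txn 1: credit+=216
Txn 2: credit+=469
Txn 3: credit+=156
Txn 4: credit+=148
Txn 5: credit+=22
Txn 6: credit+=260
Txn 7: credit+=210
Txn 8: credit+=45
Total credits = 1526

Answer: 1526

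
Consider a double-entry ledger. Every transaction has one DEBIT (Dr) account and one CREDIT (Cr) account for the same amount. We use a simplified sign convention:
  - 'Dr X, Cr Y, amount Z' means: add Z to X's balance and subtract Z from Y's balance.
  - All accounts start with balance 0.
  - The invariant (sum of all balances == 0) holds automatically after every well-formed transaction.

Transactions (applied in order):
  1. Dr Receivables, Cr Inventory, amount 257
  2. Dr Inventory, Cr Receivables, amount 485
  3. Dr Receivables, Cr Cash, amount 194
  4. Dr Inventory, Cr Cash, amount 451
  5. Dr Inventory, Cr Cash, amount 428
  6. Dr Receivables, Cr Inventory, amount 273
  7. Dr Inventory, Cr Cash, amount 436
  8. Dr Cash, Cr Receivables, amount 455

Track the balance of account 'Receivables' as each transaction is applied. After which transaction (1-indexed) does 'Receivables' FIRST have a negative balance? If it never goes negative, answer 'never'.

After txn 1: Receivables=257
After txn 2: Receivables=-228

Answer: 2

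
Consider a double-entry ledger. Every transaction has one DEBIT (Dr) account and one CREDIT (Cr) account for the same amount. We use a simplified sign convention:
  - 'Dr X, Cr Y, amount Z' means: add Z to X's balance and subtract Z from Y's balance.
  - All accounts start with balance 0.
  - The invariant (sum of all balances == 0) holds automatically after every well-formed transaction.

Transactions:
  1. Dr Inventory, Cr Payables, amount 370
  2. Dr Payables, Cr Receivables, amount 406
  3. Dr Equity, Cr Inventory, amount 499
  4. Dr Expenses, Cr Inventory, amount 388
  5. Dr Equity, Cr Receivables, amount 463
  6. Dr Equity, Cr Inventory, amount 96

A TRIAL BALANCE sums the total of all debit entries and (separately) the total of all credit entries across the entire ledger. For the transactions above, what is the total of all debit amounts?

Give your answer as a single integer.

Txn 1: debit+=370
Txn 2: debit+=406
Txn 3: debit+=499
Txn 4: debit+=388
Txn 5: debit+=463
Txn 6: debit+=96
Total debits = 2222

Answer: 2222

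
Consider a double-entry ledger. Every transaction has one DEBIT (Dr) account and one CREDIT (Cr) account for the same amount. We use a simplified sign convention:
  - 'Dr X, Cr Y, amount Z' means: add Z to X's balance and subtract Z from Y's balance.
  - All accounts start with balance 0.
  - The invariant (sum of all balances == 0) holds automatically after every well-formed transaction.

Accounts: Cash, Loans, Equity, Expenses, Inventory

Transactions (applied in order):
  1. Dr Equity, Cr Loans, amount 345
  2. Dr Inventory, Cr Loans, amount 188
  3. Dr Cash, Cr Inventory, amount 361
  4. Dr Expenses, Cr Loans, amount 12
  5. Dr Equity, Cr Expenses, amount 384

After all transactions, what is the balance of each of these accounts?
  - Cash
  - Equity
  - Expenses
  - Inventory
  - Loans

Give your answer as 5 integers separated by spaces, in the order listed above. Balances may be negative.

After txn 1 (Dr Equity, Cr Loans, amount 345): Equity=345 Loans=-345
After txn 2 (Dr Inventory, Cr Loans, amount 188): Equity=345 Inventory=188 Loans=-533
After txn 3 (Dr Cash, Cr Inventory, amount 361): Cash=361 Equity=345 Inventory=-173 Loans=-533
After txn 4 (Dr Expenses, Cr Loans, amount 12): Cash=361 Equity=345 Expenses=12 Inventory=-173 Loans=-545
After txn 5 (Dr Equity, Cr Expenses, amount 384): Cash=361 Equity=729 Expenses=-372 Inventory=-173 Loans=-545

Answer: 361 729 -372 -173 -545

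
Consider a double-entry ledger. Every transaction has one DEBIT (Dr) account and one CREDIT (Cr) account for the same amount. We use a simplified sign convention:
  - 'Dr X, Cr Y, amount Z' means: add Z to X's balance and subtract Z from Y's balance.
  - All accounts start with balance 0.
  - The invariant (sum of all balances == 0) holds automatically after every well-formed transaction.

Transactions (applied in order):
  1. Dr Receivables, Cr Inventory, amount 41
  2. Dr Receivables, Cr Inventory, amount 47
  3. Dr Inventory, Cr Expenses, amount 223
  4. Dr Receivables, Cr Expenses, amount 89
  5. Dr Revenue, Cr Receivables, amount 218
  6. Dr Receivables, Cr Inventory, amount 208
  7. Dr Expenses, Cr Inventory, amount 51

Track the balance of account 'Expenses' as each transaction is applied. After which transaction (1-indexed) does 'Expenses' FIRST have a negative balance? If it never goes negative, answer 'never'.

Answer: 3

Derivation:
After txn 1: Expenses=0
After txn 2: Expenses=0
After txn 3: Expenses=-223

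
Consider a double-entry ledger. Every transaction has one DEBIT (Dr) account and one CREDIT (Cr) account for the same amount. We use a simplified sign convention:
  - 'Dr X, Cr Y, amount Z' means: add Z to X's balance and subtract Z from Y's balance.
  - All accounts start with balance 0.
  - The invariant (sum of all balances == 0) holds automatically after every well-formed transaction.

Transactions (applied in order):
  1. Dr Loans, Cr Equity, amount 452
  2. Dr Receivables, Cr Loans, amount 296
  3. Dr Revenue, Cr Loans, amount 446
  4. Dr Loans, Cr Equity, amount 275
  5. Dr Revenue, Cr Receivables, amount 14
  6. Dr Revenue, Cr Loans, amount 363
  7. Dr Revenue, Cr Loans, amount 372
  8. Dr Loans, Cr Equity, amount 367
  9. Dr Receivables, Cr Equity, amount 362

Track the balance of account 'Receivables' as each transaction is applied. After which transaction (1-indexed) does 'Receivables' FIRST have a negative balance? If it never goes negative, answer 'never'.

Answer: never

Derivation:
After txn 1: Receivables=0
After txn 2: Receivables=296
After txn 3: Receivables=296
After txn 4: Receivables=296
After txn 5: Receivables=282
After txn 6: Receivables=282
After txn 7: Receivables=282
After txn 8: Receivables=282
After txn 9: Receivables=644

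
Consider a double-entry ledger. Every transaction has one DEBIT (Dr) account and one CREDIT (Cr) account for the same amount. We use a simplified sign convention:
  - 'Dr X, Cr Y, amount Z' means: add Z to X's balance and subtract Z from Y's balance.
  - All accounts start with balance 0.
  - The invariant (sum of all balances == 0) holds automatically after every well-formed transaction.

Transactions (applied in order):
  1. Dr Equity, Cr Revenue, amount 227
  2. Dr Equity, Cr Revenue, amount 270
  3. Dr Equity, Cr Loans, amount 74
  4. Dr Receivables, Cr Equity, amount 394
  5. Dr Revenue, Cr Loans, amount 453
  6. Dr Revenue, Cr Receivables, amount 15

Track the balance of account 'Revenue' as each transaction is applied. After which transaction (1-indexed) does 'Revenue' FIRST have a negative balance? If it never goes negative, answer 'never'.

After txn 1: Revenue=-227

Answer: 1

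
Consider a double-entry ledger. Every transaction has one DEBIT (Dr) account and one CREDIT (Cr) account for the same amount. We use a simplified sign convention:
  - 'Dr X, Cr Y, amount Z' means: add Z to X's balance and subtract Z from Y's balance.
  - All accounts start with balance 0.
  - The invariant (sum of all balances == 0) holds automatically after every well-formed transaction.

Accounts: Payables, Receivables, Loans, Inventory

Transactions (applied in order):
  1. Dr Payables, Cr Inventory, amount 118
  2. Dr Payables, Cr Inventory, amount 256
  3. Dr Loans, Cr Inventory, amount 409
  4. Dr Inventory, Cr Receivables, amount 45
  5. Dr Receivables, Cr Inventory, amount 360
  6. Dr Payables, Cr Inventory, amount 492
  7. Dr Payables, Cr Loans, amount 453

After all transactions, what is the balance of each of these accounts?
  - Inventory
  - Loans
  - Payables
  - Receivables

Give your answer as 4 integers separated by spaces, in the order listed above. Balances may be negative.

After txn 1 (Dr Payables, Cr Inventory, amount 118): Inventory=-118 Payables=118
After txn 2 (Dr Payables, Cr Inventory, amount 256): Inventory=-374 Payables=374
After txn 3 (Dr Loans, Cr Inventory, amount 409): Inventory=-783 Loans=409 Payables=374
After txn 4 (Dr Inventory, Cr Receivables, amount 45): Inventory=-738 Loans=409 Payables=374 Receivables=-45
After txn 5 (Dr Receivables, Cr Inventory, amount 360): Inventory=-1098 Loans=409 Payables=374 Receivables=315
After txn 6 (Dr Payables, Cr Inventory, amount 492): Inventory=-1590 Loans=409 Payables=866 Receivables=315
After txn 7 (Dr Payables, Cr Loans, amount 453): Inventory=-1590 Loans=-44 Payables=1319 Receivables=315

Answer: -1590 -44 1319 315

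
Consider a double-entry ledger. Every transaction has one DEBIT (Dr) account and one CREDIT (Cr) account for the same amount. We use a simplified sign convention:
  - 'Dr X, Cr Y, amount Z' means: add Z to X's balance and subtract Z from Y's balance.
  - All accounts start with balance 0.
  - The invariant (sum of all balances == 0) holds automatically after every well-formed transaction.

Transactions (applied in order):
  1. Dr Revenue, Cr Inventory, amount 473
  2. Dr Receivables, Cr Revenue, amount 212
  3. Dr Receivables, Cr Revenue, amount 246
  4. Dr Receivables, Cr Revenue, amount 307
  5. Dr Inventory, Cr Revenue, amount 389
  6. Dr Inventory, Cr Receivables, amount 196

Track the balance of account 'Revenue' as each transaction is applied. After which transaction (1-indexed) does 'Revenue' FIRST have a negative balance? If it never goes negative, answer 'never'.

Answer: 4

Derivation:
After txn 1: Revenue=473
After txn 2: Revenue=261
After txn 3: Revenue=15
After txn 4: Revenue=-292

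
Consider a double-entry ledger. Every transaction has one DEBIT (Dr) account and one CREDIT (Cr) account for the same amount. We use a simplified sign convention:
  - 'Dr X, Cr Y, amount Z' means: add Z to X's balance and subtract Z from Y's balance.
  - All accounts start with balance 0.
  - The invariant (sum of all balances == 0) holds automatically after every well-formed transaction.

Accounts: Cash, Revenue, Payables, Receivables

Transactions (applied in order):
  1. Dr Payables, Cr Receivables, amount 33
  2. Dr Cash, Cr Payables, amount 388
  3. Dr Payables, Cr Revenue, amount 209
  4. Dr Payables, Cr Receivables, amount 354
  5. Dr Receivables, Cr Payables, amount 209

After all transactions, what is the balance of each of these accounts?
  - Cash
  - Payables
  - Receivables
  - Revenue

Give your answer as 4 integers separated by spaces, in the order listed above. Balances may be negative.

After txn 1 (Dr Payables, Cr Receivables, amount 33): Payables=33 Receivables=-33
After txn 2 (Dr Cash, Cr Payables, amount 388): Cash=388 Payables=-355 Receivables=-33
After txn 3 (Dr Payables, Cr Revenue, amount 209): Cash=388 Payables=-146 Receivables=-33 Revenue=-209
After txn 4 (Dr Payables, Cr Receivables, amount 354): Cash=388 Payables=208 Receivables=-387 Revenue=-209
After txn 5 (Dr Receivables, Cr Payables, amount 209): Cash=388 Payables=-1 Receivables=-178 Revenue=-209

Answer: 388 -1 -178 -209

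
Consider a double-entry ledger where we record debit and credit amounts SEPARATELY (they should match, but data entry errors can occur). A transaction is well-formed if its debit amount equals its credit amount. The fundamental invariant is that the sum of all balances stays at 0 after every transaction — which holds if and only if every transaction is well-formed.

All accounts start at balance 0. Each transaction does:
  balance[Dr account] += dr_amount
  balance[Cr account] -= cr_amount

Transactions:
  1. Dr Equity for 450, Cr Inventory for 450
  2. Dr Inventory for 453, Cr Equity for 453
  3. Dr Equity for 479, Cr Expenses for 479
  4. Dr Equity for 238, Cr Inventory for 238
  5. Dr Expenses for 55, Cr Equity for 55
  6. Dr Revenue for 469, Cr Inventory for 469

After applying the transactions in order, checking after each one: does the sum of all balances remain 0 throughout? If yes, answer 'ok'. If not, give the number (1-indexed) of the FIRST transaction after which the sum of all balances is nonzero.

After txn 1: dr=450 cr=450 sum_balances=0
After txn 2: dr=453 cr=453 sum_balances=0
After txn 3: dr=479 cr=479 sum_balances=0
After txn 4: dr=238 cr=238 sum_balances=0
After txn 5: dr=55 cr=55 sum_balances=0
After txn 6: dr=469 cr=469 sum_balances=0

Answer: ok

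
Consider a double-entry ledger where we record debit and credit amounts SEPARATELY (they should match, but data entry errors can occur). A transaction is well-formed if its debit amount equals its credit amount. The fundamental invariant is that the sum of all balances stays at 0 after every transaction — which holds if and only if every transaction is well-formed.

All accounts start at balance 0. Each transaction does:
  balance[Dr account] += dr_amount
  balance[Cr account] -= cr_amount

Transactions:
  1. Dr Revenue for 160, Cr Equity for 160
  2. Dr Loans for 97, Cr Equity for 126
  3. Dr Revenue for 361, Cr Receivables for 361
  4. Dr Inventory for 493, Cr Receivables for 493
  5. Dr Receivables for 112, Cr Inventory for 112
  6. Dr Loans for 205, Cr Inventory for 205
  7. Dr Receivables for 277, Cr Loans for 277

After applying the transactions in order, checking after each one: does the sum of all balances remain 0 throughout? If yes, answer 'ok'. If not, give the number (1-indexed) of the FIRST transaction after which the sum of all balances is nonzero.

After txn 1: dr=160 cr=160 sum_balances=0
After txn 2: dr=97 cr=126 sum_balances=-29
After txn 3: dr=361 cr=361 sum_balances=-29
After txn 4: dr=493 cr=493 sum_balances=-29
After txn 5: dr=112 cr=112 sum_balances=-29
After txn 6: dr=205 cr=205 sum_balances=-29
After txn 7: dr=277 cr=277 sum_balances=-29

Answer: 2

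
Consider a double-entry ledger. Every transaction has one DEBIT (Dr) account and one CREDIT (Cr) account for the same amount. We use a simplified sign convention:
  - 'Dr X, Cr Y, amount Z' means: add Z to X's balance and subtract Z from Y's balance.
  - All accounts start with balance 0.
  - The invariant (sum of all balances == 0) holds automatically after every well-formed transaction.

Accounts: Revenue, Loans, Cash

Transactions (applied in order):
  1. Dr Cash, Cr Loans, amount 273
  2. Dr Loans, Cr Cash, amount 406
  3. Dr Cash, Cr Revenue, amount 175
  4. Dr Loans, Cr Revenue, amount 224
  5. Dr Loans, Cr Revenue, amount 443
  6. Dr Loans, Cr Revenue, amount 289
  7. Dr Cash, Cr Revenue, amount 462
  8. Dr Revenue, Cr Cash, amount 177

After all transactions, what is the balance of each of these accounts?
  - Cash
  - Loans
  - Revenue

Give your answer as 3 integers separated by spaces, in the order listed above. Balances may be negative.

After txn 1 (Dr Cash, Cr Loans, amount 273): Cash=273 Loans=-273
After txn 2 (Dr Loans, Cr Cash, amount 406): Cash=-133 Loans=133
After txn 3 (Dr Cash, Cr Revenue, amount 175): Cash=42 Loans=133 Revenue=-175
After txn 4 (Dr Loans, Cr Revenue, amount 224): Cash=42 Loans=357 Revenue=-399
After txn 5 (Dr Loans, Cr Revenue, amount 443): Cash=42 Loans=800 Revenue=-842
After txn 6 (Dr Loans, Cr Revenue, amount 289): Cash=42 Loans=1089 Revenue=-1131
After txn 7 (Dr Cash, Cr Revenue, amount 462): Cash=504 Loans=1089 Revenue=-1593
After txn 8 (Dr Revenue, Cr Cash, amount 177): Cash=327 Loans=1089 Revenue=-1416

Answer: 327 1089 -1416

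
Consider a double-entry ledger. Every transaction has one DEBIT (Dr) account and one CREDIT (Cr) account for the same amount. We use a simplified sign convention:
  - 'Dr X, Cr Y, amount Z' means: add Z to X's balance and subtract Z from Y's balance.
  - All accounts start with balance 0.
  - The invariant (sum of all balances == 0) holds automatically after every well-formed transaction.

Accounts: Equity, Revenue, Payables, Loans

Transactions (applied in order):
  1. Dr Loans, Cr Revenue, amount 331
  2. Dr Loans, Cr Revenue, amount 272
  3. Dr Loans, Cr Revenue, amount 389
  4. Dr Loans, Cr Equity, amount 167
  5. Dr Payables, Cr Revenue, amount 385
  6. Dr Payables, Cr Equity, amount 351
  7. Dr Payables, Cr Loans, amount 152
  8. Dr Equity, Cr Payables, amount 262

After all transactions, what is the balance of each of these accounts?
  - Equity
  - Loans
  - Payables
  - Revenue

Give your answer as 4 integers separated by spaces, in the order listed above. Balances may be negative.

Answer: -256 1007 626 -1377

Derivation:
After txn 1 (Dr Loans, Cr Revenue, amount 331): Loans=331 Revenue=-331
After txn 2 (Dr Loans, Cr Revenue, amount 272): Loans=603 Revenue=-603
After txn 3 (Dr Loans, Cr Revenue, amount 389): Loans=992 Revenue=-992
After txn 4 (Dr Loans, Cr Equity, amount 167): Equity=-167 Loans=1159 Revenue=-992
After txn 5 (Dr Payables, Cr Revenue, amount 385): Equity=-167 Loans=1159 Payables=385 Revenue=-1377
After txn 6 (Dr Payables, Cr Equity, amount 351): Equity=-518 Loans=1159 Payables=736 Revenue=-1377
After txn 7 (Dr Payables, Cr Loans, amount 152): Equity=-518 Loans=1007 Payables=888 Revenue=-1377
After txn 8 (Dr Equity, Cr Payables, amount 262): Equity=-256 Loans=1007 Payables=626 Revenue=-1377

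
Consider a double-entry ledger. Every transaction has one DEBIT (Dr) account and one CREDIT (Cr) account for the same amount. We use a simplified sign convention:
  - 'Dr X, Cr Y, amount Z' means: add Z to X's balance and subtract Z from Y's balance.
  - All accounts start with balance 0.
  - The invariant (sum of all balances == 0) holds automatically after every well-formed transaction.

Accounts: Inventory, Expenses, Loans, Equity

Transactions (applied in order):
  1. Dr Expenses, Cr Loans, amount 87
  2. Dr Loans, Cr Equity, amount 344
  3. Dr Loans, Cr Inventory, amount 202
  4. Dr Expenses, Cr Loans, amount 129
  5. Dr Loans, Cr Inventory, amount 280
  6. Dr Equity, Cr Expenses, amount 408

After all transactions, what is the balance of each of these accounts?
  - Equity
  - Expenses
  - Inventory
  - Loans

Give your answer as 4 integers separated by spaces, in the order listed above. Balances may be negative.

Answer: 64 -192 -482 610

Derivation:
After txn 1 (Dr Expenses, Cr Loans, amount 87): Expenses=87 Loans=-87
After txn 2 (Dr Loans, Cr Equity, amount 344): Equity=-344 Expenses=87 Loans=257
After txn 3 (Dr Loans, Cr Inventory, amount 202): Equity=-344 Expenses=87 Inventory=-202 Loans=459
After txn 4 (Dr Expenses, Cr Loans, amount 129): Equity=-344 Expenses=216 Inventory=-202 Loans=330
After txn 5 (Dr Loans, Cr Inventory, amount 280): Equity=-344 Expenses=216 Inventory=-482 Loans=610
After txn 6 (Dr Equity, Cr Expenses, amount 408): Equity=64 Expenses=-192 Inventory=-482 Loans=610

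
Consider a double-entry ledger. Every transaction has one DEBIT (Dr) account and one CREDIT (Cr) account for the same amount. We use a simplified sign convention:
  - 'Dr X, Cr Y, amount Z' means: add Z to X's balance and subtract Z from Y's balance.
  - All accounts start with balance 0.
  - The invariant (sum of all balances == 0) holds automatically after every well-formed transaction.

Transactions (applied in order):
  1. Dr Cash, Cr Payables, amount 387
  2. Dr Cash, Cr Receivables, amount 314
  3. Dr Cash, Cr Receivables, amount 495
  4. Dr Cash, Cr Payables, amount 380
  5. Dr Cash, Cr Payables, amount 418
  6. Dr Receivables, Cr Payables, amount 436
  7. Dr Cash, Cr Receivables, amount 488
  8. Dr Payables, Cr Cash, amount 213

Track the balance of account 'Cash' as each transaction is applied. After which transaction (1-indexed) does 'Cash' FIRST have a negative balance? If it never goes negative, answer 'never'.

After txn 1: Cash=387
After txn 2: Cash=701
After txn 3: Cash=1196
After txn 4: Cash=1576
After txn 5: Cash=1994
After txn 6: Cash=1994
After txn 7: Cash=2482
After txn 8: Cash=2269

Answer: never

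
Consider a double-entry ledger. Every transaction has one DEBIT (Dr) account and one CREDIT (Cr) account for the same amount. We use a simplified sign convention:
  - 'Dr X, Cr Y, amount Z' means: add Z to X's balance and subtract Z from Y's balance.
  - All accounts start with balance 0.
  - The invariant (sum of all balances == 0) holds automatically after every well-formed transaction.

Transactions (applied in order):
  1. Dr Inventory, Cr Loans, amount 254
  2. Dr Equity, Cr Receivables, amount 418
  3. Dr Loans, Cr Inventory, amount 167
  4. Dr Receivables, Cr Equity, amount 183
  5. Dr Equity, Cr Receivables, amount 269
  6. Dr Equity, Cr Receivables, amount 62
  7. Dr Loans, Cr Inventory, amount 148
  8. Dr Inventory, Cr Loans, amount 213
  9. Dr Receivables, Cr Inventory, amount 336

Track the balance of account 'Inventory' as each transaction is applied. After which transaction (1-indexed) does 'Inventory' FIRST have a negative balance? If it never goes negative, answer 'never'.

Answer: 7

Derivation:
After txn 1: Inventory=254
After txn 2: Inventory=254
After txn 3: Inventory=87
After txn 4: Inventory=87
After txn 5: Inventory=87
After txn 6: Inventory=87
After txn 7: Inventory=-61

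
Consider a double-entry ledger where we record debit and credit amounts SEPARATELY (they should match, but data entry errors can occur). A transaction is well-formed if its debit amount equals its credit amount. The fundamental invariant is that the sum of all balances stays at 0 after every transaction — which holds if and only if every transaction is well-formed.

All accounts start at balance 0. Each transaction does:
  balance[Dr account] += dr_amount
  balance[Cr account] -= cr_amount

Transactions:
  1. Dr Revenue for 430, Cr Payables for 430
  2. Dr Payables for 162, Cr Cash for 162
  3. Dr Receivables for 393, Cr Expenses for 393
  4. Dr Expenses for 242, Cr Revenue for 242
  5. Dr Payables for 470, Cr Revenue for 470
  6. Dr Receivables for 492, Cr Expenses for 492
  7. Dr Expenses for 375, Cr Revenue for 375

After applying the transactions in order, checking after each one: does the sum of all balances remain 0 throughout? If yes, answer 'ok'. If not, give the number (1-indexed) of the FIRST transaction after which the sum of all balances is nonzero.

Answer: ok

Derivation:
After txn 1: dr=430 cr=430 sum_balances=0
After txn 2: dr=162 cr=162 sum_balances=0
After txn 3: dr=393 cr=393 sum_balances=0
After txn 4: dr=242 cr=242 sum_balances=0
After txn 5: dr=470 cr=470 sum_balances=0
After txn 6: dr=492 cr=492 sum_balances=0
After txn 7: dr=375 cr=375 sum_balances=0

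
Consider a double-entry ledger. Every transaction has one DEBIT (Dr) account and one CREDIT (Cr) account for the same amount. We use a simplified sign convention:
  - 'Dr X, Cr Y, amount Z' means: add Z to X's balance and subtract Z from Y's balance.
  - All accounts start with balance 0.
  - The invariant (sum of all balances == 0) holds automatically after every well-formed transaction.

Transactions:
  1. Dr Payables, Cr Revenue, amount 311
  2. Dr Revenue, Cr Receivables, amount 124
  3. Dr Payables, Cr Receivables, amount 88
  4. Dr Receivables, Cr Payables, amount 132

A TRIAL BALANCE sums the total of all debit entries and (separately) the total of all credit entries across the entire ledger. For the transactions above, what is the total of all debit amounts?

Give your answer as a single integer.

Txn 1: debit+=311
Txn 2: debit+=124
Txn 3: debit+=88
Txn 4: debit+=132
Total debits = 655

Answer: 655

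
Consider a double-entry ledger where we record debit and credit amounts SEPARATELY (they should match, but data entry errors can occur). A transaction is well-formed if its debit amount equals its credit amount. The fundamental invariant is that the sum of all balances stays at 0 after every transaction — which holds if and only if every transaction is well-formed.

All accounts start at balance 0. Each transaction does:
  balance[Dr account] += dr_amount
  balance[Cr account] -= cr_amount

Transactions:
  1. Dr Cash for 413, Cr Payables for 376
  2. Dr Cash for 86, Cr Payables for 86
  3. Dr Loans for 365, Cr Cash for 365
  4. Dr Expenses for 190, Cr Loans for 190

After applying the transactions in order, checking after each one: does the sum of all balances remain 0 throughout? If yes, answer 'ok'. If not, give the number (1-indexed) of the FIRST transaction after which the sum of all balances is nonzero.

Answer: 1

Derivation:
After txn 1: dr=413 cr=376 sum_balances=37
After txn 2: dr=86 cr=86 sum_balances=37
After txn 3: dr=365 cr=365 sum_balances=37
After txn 4: dr=190 cr=190 sum_balances=37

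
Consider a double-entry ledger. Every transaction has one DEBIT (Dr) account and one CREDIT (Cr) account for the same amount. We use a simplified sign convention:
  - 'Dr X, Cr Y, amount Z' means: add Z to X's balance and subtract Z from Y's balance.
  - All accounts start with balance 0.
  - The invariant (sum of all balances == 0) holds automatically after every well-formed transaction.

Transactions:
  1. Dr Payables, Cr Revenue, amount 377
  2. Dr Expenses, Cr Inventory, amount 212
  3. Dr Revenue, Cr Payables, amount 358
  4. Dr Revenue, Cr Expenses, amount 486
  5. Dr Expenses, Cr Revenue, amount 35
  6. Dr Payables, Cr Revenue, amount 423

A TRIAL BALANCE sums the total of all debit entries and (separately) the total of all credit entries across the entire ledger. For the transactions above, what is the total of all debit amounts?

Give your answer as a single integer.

Txn 1: debit+=377
Txn 2: debit+=212
Txn 3: debit+=358
Txn 4: debit+=486
Txn 5: debit+=35
Txn 6: debit+=423
Total debits = 1891

Answer: 1891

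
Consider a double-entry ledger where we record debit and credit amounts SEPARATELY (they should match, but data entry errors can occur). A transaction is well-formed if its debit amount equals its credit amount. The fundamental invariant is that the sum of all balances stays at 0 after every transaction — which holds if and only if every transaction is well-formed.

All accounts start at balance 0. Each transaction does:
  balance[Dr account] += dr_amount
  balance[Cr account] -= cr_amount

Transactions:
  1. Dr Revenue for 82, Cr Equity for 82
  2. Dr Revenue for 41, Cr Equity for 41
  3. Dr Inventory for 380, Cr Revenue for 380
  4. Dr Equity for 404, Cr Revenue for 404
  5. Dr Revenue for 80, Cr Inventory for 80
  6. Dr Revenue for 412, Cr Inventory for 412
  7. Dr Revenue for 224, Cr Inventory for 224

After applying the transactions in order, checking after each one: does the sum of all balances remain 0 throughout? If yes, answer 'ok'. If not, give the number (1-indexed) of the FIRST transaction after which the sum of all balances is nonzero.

After txn 1: dr=82 cr=82 sum_balances=0
After txn 2: dr=41 cr=41 sum_balances=0
After txn 3: dr=380 cr=380 sum_balances=0
After txn 4: dr=404 cr=404 sum_balances=0
After txn 5: dr=80 cr=80 sum_balances=0
After txn 6: dr=412 cr=412 sum_balances=0
After txn 7: dr=224 cr=224 sum_balances=0

Answer: ok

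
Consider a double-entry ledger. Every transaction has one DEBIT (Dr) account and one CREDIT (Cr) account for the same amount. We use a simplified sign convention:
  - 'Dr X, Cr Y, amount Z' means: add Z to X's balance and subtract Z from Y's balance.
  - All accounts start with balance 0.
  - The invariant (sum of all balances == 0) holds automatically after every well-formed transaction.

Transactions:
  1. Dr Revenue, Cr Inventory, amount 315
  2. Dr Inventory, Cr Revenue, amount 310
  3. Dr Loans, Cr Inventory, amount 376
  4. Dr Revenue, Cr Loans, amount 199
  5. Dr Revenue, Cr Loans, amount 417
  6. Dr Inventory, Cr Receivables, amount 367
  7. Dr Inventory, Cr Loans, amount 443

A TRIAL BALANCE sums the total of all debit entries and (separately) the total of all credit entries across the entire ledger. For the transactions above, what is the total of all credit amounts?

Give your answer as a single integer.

Answer: 2427

Derivation:
Txn 1: credit+=315
Txn 2: credit+=310
Txn 3: credit+=376
Txn 4: credit+=199
Txn 5: credit+=417
Txn 6: credit+=367
Txn 7: credit+=443
Total credits = 2427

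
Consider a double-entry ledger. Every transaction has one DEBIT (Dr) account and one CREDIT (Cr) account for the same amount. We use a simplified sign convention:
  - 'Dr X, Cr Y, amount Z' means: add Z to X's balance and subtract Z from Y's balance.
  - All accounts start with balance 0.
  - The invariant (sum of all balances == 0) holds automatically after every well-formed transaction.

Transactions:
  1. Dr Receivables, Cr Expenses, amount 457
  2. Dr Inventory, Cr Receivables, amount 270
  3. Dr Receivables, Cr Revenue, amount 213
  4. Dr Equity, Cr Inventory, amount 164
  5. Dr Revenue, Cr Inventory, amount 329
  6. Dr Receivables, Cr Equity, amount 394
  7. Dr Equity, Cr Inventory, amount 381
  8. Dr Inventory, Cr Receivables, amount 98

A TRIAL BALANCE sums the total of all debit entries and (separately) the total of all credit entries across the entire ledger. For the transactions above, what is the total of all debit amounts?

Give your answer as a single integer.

Answer: 2306

Derivation:
Txn 1: debit+=457
Txn 2: debit+=270
Txn 3: debit+=213
Txn 4: debit+=164
Txn 5: debit+=329
Txn 6: debit+=394
Txn 7: debit+=381
Txn 8: debit+=98
Total debits = 2306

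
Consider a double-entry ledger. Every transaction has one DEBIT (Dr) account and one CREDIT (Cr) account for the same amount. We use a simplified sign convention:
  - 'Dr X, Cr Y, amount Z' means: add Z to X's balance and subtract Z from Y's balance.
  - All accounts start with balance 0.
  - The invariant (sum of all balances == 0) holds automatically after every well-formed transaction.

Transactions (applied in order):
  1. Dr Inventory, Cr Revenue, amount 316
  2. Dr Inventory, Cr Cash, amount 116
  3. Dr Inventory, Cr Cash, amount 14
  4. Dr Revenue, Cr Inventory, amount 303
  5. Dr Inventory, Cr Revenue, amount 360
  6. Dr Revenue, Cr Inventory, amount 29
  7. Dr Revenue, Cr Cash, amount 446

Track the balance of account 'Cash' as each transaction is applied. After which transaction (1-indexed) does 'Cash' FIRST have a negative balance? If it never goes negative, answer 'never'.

Answer: 2

Derivation:
After txn 1: Cash=0
After txn 2: Cash=-116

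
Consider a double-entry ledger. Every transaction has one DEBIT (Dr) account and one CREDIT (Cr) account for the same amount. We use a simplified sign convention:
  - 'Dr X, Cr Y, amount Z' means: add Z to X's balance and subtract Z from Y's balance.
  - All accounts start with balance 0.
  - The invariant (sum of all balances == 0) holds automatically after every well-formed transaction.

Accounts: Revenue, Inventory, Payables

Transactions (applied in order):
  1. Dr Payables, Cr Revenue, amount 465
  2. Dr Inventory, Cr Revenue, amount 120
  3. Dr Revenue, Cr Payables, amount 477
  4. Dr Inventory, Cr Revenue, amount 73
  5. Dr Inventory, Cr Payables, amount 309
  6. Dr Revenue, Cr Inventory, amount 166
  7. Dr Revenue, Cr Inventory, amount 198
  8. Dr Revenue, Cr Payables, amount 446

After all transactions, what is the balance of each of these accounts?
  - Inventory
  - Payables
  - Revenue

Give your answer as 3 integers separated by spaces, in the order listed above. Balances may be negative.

After txn 1 (Dr Payables, Cr Revenue, amount 465): Payables=465 Revenue=-465
After txn 2 (Dr Inventory, Cr Revenue, amount 120): Inventory=120 Payables=465 Revenue=-585
After txn 3 (Dr Revenue, Cr Payables, amount 477): Inventory=120 Payables=-12 Revenue=-108
After txn 4 (Dr Inventory, Cr Revenue, amount 73): Inventory=193 Payables=-12 Revenue=-181
After txn 5 (Dr Inventory, Cr Payables, amount 309): Inventory=502 Payables=-321 Revenue=-181
After txn 6 (Dr Revenue, Cr Inventory, amount 166): Inventory=336 Payables=-321 Revenue=-15
After txn 7 (Dr Revenue, Cr Inventory, amount 198): Inventory=138 Payables=-321 Revenue=183
After txn 8 (Dr Revenue, Cr Payables, amount 446): Inventory=138 Payables=-767 Revenue=629

Answer: 138 -767 629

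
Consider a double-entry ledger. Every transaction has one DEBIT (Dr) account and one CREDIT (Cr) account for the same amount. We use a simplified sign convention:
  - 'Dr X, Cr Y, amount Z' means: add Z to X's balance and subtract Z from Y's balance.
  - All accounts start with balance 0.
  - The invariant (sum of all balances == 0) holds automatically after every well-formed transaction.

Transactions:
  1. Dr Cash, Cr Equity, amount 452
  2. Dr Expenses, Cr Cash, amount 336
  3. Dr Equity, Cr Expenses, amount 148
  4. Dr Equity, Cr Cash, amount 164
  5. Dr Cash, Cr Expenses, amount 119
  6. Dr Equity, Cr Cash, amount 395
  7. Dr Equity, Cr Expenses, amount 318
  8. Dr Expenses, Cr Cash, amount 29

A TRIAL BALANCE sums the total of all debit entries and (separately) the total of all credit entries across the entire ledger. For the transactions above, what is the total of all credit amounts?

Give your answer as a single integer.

Answer: 1961

Derivation:
Txn 1: credit+=452
Txn 2: credit+=336
Txn 3: credit+=148
Txn 4: credit+=164
Txn 5: credit+=119
Txn 6: credit+=395
Txn 7: credit+=318
Txn 8: credit+=29
Total credits = 1961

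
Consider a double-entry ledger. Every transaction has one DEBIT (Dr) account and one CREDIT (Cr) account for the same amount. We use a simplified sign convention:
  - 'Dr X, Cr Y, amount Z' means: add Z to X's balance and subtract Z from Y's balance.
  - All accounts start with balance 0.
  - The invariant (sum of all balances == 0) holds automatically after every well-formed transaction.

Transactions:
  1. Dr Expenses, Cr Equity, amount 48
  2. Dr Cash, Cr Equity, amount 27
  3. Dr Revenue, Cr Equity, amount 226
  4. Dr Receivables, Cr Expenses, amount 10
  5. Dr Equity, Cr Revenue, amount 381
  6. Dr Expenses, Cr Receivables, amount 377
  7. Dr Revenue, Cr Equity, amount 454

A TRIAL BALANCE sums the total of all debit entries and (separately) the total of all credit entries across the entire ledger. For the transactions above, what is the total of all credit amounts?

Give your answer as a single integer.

Answer: 1523

Derivation:
Txn 1: credit+=48
Txn 2: credit+=27
Txn 3: credit+=226
Txn 4: credit+=10
Txn 5: credit+=381
Txn 6: credit+=377
Txn 7: credit+=454
Total credits = 1523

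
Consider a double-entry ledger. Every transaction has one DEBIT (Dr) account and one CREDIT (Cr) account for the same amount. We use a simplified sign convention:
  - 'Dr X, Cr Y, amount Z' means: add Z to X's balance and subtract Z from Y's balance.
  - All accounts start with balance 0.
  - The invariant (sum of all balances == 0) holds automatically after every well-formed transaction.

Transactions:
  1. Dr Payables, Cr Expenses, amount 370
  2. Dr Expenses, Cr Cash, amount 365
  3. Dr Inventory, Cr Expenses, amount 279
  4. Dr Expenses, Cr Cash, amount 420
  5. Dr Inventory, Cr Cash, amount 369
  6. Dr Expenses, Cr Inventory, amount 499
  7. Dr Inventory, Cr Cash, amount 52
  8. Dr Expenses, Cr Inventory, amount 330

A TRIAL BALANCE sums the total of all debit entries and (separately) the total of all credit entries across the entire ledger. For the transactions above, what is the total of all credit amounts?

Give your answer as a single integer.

Answer: 2684

Derivation:
Txn 1: credit+=370
Txn 2: credit+=365
Txn 3: credit+=279
Txn 4: credit+=420
Txn 5: credit+=369
Txn 6: credit+=499
Txn 7: credit+=52
Txn 8: credit+=330
Total credits = 2684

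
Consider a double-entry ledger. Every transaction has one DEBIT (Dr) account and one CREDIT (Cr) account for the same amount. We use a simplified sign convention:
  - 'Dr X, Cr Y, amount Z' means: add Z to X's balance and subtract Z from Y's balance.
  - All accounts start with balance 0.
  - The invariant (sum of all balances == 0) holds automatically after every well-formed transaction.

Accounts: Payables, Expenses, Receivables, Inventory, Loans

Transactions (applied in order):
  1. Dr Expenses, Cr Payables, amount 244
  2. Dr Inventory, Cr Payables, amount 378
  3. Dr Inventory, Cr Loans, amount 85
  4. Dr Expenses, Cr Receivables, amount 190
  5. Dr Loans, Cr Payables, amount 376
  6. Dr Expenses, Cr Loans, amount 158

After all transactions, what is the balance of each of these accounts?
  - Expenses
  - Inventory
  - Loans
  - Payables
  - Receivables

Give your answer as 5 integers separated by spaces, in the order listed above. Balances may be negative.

After txn 1 (Dr Expenses, Cr Payables, amount 244): Expenses=244 Payables=-244
After txn 2 (Dr Inventory, Cr Payables, amount 378): Expenses=244 Inventory=378 Payables=-622
After txn 3 (Dr Inventory, Cr Loans, amount 85): Expenses=244 Inventory=463 Loans=-85 Payables=-622
After txn 4 (Dr Expenses, Cr Receivables, amount 190): Expenses=434 Inventory=463 Loans=-85 Payables=-622 Receivables=-190
After txn 5 (Dr Loans, Cr Payables, amount 376): Expenses=434 Inventory=463 Loans=291 Payables=-998 Receivables=-190
After txn 6 (Dr Expenses, Cr Loans, amount 158): Expenses=592 Inventory=463 Loans=133 Payables=-998 Receivables=-190

Answer: 592 463 133 -998 -190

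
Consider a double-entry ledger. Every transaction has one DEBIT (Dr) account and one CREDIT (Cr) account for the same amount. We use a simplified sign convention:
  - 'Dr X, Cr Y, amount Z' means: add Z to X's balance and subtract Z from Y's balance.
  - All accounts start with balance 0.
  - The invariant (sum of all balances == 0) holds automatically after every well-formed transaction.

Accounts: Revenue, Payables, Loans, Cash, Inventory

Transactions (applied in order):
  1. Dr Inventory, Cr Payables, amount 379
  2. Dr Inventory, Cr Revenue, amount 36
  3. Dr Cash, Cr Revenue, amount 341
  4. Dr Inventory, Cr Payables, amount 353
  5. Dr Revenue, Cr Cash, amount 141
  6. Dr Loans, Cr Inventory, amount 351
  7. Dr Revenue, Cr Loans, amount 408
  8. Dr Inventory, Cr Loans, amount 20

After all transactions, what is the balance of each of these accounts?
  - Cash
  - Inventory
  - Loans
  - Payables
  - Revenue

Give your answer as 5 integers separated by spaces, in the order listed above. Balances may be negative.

Answer: 200 437 -77 -732 172

Derivation:
After txn 1 (Dr Inventory, Cr Payables, amount 379): Inventory=379 Payables=-379
After txn 2 (Dr Inventory, Cr Revenue, amount 36): Inventory=415 Payables=-379 Revenue=-36
After txn 3 (Dr Cash, Cr Revenue, amount 341): Cash=341 Inventory=415 Payables=-379 Revenue=-377
After txn 4 (Dr Inventory, Cr Payables, amount 353): Cash=341 Inventory=768 Payables=-732 Revenue=-377
After txn 5 (Dr Revenue, Cr Cash, amount 141): Cash=200 Inventory=768 Payables=-732 Revenue=-236
After txn 6 (Dr Loans, Cr Inventory, amount 351): Cash=200 Inventory=417 Loans=351 Payables=-732 Revenue=-236
After txn 7 (Dr Revenue, Cr Loans, amount 408): Cash=200 Inventory=417 Loans=-57 Payables=-732 Revenue=172
After txn 8 (Dr Inventory, Cr Loans, amount 20): Cash=200 Inventory=437 Loans=-77 Payables=-732 Revenue=172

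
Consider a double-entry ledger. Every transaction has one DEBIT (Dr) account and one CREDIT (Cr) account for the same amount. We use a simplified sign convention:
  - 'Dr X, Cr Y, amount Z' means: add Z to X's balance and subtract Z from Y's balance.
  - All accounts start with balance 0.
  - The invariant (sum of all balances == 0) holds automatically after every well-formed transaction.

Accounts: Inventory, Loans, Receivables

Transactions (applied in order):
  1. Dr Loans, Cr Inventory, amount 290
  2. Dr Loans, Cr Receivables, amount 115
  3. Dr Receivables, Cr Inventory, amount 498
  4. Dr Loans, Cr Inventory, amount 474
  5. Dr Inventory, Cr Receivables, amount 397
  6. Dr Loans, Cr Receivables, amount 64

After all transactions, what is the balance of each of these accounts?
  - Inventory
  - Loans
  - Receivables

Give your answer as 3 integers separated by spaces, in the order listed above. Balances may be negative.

Answer: -865 943 -78

Derivation:
After txn 1 (Dr Loans, Cr Inventory, amount 290): Inventory=-290 Loans=290
After txn 2 (Dr Loans, Cr Receivables, amount 115): Inventory=-290 Loans=405 Receivables=-115
After txn 3 (Dr Receivables, Cr Inventory, amount 498): Inventory=-788 Loans=405 Receivables=383
After txn 4 (Dr Loans, Cr Inventory, amount 474): Inventory=-1262 Loans=879 Receivables=383
After txn 5 (Dr Inventory, Cr Receivables, amount 397): Inventory=-865 Loans=879 Receivables=-14
After txn 6 (Dr Loans, Cr Receivables, amount 64): Inventory=-865 Loans=943 Receivables=-78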